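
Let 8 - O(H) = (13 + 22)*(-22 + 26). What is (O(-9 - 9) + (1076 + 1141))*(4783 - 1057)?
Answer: 7768710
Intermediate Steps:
O(H) = -132 (O(H) = 8 - (13 + 22)*(-22 + 26) = 8 - 35*4 = 8 - 1*140 = 8 - 140 = -132)
(O(-9 - 9) + (1076 + 1141))*(4783 - 1057) = (-132 + (1076 + 1141))*(4783 - 1057) = (-132 + 2217)*3726 = 2085*3726 = 7768710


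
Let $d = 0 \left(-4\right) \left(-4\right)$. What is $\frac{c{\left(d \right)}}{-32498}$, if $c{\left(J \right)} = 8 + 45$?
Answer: $- \frac{53}{32498} \approx -0.0016309$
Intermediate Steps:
$d = 0$ ($d = 0 \left(-4\right) = 0$)
$c{\left(J \right)} = 53$
$\frac{c{\left(d \right)}}{-32498} = \frac{53}{-32498} = 53 \left(- \frac{1}{32498}\right) = - \frac{53}{32498}$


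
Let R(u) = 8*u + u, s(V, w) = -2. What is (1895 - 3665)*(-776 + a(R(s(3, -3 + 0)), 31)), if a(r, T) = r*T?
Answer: 2361180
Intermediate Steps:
R(u) = 9*u
a(r, T) = T*r
(1895 - 3665)*(-776 + a(R(s(3, -3 + 0)), 31)) = (1895 - 3665)*(-776 + 31*(9*(-2))) = -1770*(-776 + 31*(-18)) = -1770*(-776 - 558) = -1770*(-1334) = 2361180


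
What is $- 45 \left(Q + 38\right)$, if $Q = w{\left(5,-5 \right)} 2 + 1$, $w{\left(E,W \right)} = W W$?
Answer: $-4005$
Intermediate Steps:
$w{\left(E,W \right)} = W^{2}$
$Q = 51$ ($Q = \left(-5\right)^{2} \cdot 2 + 1 = 25 \cdot 2 + 1 = 50 + 1 = 51$)
$- 45 \left(Q + 38\right) = - 45 \left(51 + 38\right) = \left(-45\right) 89 = -4005$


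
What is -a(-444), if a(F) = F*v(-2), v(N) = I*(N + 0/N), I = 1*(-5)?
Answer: 4440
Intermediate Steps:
I = -5
v(N) = -5*N (v(N) = -5*(N + 0/N) = -5*(N + 0) = -5*N)
a(F) = 10*F (a(F) = F*(-5*(-2)) = F*10 = 10*F)
-a(-444) = -10*(-444) = -1*(-4440) = 4440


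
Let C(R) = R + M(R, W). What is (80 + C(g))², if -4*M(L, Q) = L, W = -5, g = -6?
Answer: 22801/4 ≈ 5700.3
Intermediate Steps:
M(L, Q) = -L/4
C(R) = 3*R/4 (C(R) = R - R/4 = 3*R/4)
(80 + C(g))² = (80 + (¾)*(-6))² = (80 - 9/2)² = (151/2)² = 22801/4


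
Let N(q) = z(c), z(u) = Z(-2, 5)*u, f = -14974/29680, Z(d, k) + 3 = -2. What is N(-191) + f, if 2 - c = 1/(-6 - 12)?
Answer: -1440083/133560 ≈ -10.782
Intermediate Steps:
Z(d, k) = -5 (Z(d, k) = -3 - 2 = -5)
f = -7487/14840 (f = -14974*1/29680 = -7487/14840 ≈ -0.50451)
c = 37/18 (c = 2 - 1/(-6 - 12) = 2 - 1/(-18) = 2 - 1*(-1/18) = 2 + 1/18 = 37/18 ≈ 2.0556)
z(u) = -5*u
N(q) = -185/18 (N(q) = -5*37/18 = -185/18)
N(-191) + f = -185/18 - 7487/14840 = -1440083/133560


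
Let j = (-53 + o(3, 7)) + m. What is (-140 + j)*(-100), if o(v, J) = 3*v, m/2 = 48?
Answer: 8800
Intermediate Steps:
m = 96 (m = 2*48 = 96)
j = 52 (j = (-53 + 3*3) + 96 = (-53 + 9) + 96 = -44 + 96 = 52)
(-140 + j)*(-100) = (-140 + 52)*(-100) = -88*(-100) = 8800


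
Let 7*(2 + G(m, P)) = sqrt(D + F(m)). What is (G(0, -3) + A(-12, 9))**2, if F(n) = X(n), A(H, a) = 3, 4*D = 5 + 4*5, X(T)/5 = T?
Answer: 361/196 ≈ 1.8418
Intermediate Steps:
X(T) = 5*T
D = 25/4 (D = (5 + 4*5)/4 = (5 + 20)/4 = (1/4)*25 = 25/4 ≈ 6.2500)
F(n) = 5*n
G(m, P) = -2 + sqrt(25/4 + 5*m)/7
(G(0, -3) + A(-12, 9))**2 = ((-2 + sqrt(25 + 20*0)/14) + 3)**2 = ((-2 + sqrt(25 + 0)/14) + 3)**2 = ((-2 + sqrt(25)/14) + 3)**2 = ((-2 + (1/14)*5) + 3)**2 = ((-2 + 5/14) + 3)**2 = (-23/14 + 3)**2 = (19/14)**2 = 361/196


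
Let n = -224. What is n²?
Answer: 50176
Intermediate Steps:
n² = (-224)² = 50176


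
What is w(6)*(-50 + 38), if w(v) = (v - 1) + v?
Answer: -132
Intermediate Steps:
w(v) = -1 + 2*v (w(v) = (-1 + v) + v = -1 + 2*v)
w(6)*(-50 + 38) = (-1 + 2*6)*(-50 + 38) = (-1 + 12)*(-12) = 11*(-12) = -132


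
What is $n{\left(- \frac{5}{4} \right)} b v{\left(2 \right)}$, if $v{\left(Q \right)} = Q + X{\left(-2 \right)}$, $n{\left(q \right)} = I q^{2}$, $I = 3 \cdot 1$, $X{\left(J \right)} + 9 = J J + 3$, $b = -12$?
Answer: $0$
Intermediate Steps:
$X{\left(J \right)} = -6 + J^{2}$ ($X{\left(J \right)} = -9 + \left(J J + 3\right) = -9 + \left(J^{2} + 3\right) = -9 + \left(3 + J^{2}\right) = -6 + J^{2}$)
$I = 3$
$n{\left(q \right)} = 3 q^{2}$
$v{\left(Q \right)} = -2 + Q$ ($v{\left(Q \right)} = Q - \left(6 - \left(-2\right)^{2}\right) = Q + \left(-6 + 4\right) = Q - 2 = -2 + Q$)
$n{\left(- \frac{5}{4} \right)} b v{\left(2 \right)} = 3 \left(- \frac{5}{4}\right)^{2} \left(-12\right) \left(-2 + 2\right) = 3 \left(\left(-5\right) \frac{1}{4}\right)^{2} \left(-12\right) 0 = 3 \left(- \frac{5}{4}\right)^{2} \left(-12\right) 0 = 3 \cdot \frac{25}{16} \left(-12\right) 0 = \frac{75}{16} \left(-12\right) 0 = \left(- \frac{225}{4}\right) 0 = 0$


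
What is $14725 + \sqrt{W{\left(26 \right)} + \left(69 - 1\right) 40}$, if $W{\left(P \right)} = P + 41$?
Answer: $14725 + \sqrt{2787} \approx 14778.0$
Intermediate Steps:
$W{\left(P \right)} = 41 + P$
$14725 + \sqrt{W{\left(26 \right)} + \left(69 - 1\right) 40} = 14725 + \sqrt{\left(41 + 26\right) + \left(69 - 1\right) 40} = 14725 + \sqrt{67 + 68 \cdot 40} = 14725 + \sqrt{67 + 2720} = 14725 + \sqrt{2787}$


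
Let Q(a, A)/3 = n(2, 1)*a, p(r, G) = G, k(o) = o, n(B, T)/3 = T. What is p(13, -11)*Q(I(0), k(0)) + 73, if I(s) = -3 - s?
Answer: 370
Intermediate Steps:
n(B, T) = 3*T
Q(a, A) = 9*a (Q(a, A) = 3*((3*1)*a) = 3*(3*a) = 9*a)
p(13, -11)*Q(I(0), k(0)) + 73 = -99*(-3 - 1*0) + 73 = -99*(-3 + 0) + 73 = -99*(-3) + 73 = -11*(-27) + 73 = 297 + 73 = 370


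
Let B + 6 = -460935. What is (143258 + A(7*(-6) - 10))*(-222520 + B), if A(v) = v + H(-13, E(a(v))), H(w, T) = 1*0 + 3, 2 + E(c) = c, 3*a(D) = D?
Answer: -97877766349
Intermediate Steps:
B = -460941 (B = -6 - 460935 = -460941)
a(D) = D/3
E(c) = -2 + c
H(w, T) = 3 (H(w, T) = 0 + 3 = 3)
A(v) = 3 + v (A(v) = v + 3 = 3 + v)
(143258 + A(7*(-6) - 10))*(-222520 + B) = (143258 + (3 + (7*(-6) - 10)))*(-222520 - 460941) = (143258 + (3 + (-42 - 10)))*(-683461) = (143258 + (3 - 52))*(-683461) = (143258 - 49)*(-683461) = 143209*(-683461) = -97877766349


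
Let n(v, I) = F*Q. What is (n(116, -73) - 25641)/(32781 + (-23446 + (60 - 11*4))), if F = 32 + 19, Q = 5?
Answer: -8462/3117 ≈ -2.7148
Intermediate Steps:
F = 51
n(v, I) = 255 (n(v, I) = 51*5 = 255)
(n(116, -73) - 25641)/(32781 + (-23446 + (60 - 11*4))) = (255 - 25641)/(32781 + (-23446 + (60 - 11*4))) = -25386/(32781 + (-23446 + (60 - 44))) = -25386/(32781 + (-23446 + 16)) = -25386/(32781 - 23430) = -25386/9351 = -25386*1/9351 = -8462/3117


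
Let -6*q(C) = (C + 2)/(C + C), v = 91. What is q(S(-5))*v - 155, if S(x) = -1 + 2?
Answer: -711/4 ≈ -177.75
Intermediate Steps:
S(x) = 1
q(C) = -(2 + C)/(12*C) (q(C) = -(C + 2)/(6*(C + C)) = -(2 + C)/(6*(2*C)) = -(2 + C)*1/(2*C)/6 = -(2 + C)/(12*C))
q(S(-5))*v - 155 = ((1/12)*(-2 - 1*1)/1)*91 - 155 = ((1/12)*1*(-2 - 1))*91 - 155 = ((1/12)*1*(-3))*91 - 155 = -¼*91 - 155 = -91/4 - 155 = -711/4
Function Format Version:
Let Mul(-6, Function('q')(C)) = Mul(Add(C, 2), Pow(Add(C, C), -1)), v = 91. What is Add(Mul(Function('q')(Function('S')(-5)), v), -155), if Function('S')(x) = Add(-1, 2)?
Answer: Rational(-711, 4) ≈ -177.75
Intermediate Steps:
Function('S')(x) = 1
Function('q')(C) = Mul(Rational(-1, 12), Pow(C, -1), Add(2, C)) (Function('q')(C) = Mul(Rational(-1, 6), Mul(Add(C, 2), Pow(Add(C, C), -1))) = Mul(Rational(-1, 6), Mul(Add(2, C), Pow(Mul(2, C), -1))) = Mul(Rational(-1, 6), Mul(Add(2, C), Mul(Rational(1, 2), Pow(C, -1)))) = Mul(Rational(-1, 6), Mul(Rational(1, 2), Pow(C, -1), Add(2, C))) = Mul(Rational(-1, 12), Pow(C, -1), Add(2, C)))
Add(Mul(Function('q')(Function('S')(-5)), v), -155) = Add(Mul(Mul(Rational(1, 12), Pow(1, -1), Add(-2, Mul(-1, 1))), 91), -155) = Add(Mul(Mul(Rational(1, 12), 1, Add(-2, -1)), 91), -155) = Add(Mul(Mul(Rational(1, 12), 1, -3), 91), -155) = Add(Mul(Rational(-1, 4), 91), -155) = Add(Rational(-91, 4), -155) = Rational(-711, 4)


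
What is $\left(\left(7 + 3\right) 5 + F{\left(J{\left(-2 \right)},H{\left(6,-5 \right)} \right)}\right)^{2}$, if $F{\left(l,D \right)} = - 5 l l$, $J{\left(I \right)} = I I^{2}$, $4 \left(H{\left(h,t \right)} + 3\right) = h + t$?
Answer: $72900$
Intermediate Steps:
$H{\left(h,t \right)} = -3 + \frac{h}{4} + \frac{t}{4}$ ($H{\left(h,t \right)} = -3 + \frac{h + t}{4} = -3 + \left(\frac{h}{4} + \frac{t}{4}\right) = -3 + \frac{h}{4} + \frac{t}{4}$)
$J{\left(I \right)} = I^{3}$
$F{\left(l,D \right)} = - 5 l^{2}$
$\left(\left(7 + 3\right) 5 + F{\left(J{\left(-2 \right)},H{\left(6,-5 \right)} \right)}\right)^{2} = \left(\left(7 + 3\right) 5 - 5 \left(\left(-2\right)^{3}\right)^{2}\right)^{2} = \left(10 \cdot 5 - 5 \left(-8\right)^{2}\right)^{2} = \left(50 - 320\right)^{2} = \left(-270\right)^{2} = 72900$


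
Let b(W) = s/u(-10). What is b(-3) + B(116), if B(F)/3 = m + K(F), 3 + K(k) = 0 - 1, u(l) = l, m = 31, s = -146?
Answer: 478/5 ≈ 95.600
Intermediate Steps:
K(k) = -4 (K(k) = -3 + (0 - 1) = -3 - 1 = -4)
b(W) = 73/5 (b(W) = -146/(-10) = -146*(-⅒) = 73/5)
B(F) = 81 (B(F) = 3*(31 - 4) = 3*27 = 81)
b(-3) + B(116) = 73/5 + 81 = 478/5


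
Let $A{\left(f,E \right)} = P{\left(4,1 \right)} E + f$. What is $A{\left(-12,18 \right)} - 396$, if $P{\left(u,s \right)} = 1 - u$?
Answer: $-462$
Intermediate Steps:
$A{\left(f,E \right)} = f - 3 E$ ($A{\left(f,E \right)} = \left(1 - 4\right) E + f = - 3 E + f = f - 3 E$)
$A{\left(-12,18 \right)} - 396 = \left(-12 - 54\right) - 396 = -66 - 396 = -462$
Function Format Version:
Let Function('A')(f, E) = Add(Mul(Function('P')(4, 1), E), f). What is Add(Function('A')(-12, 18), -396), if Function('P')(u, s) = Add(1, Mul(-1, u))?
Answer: -462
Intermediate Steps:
Function('A')(f, E) = Add(f, Mul(-3, E)) (Function('A')(f, E) = Add(Mul(Add(1, Mul(-1, 4)), E), f) = Add(Mul(Add(1, -4), E), f) = Add(Mul(-3, E), f) = Add(f, Mul(-3, E)))
Add(Function('A')(-12, 18), -396) = Add(Add(-12, Mul(-3, 18)), -396) = Add(Add(-12, -54), -396) = Add(-66, -396) = -462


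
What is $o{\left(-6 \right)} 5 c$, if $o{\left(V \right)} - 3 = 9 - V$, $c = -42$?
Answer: $-3780$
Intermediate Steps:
$o{\left(V \right)} = 12 - V$ ($o{\left(V \right)} = 3 - \left(-9 + V\right) = 12 - V$)
$o{\left(-6 \right)} 5 c = \left(12 - -6\right) 5 \left(-42\right) = \left(12 + 6\right) 5 \left(-42\right) = 18 \cdot 5 \left(-42\right) = 90 \left(-42\right) = -3780$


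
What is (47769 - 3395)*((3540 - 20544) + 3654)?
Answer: -592392900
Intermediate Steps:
(47769 - 3395)*((3540 - 20544) + 3654) = 44374*(-17004 + 3654) = 44374*(-13350) = -592392900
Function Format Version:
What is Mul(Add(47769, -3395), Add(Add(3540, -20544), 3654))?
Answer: -592392900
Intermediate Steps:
Mul(Add(47769, -3395), Add(Add(3540, -20544), 3654)) = Mul(44374, Add(-17004, 3654)) = Mul(44374, -13350) = -592392900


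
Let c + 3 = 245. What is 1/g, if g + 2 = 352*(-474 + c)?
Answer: -1/81666 ≈ -1.2245e-5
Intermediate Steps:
c = 242 (c = -3 + 245 = 242)
g = -81666 (g = -2 + 352*(-474 + 242) = -2 + 352*(-232) = -2 - 81664 = -81666)
1/g = 1/(-81666) = -1/81666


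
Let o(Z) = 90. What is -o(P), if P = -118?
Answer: -90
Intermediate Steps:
-o(P) = -1*90 = -90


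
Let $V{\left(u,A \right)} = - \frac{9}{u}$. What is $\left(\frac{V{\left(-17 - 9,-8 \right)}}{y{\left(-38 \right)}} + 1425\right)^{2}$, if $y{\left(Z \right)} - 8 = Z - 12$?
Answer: $\frac{269046577809}{132496} \approx 2.0306 \cdot 10^{6}$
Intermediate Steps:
$y{\left(Z \right)} = -4 + Z$ ($y{\left(Z \right)} = 8 + \left(Z - 12\right) = 8 + \left(-12 + Z\right) = -4 + Z$)
$\left(\frac{V{\left(-17 - 9,-8 \right)}}{y{\left(-38 \right)}} + 1425\right)^{2} = \left(\frac{\left(-9\right) \frac{1}{-17 - 9}}{-4 - 38} + 1425\right)^{2} = \left(\frac{\left(-9\right) \frac{1}{-17 - 9}}{-42} + 1425\right)^{2} = \left(- \frac{9}{-26} \left(- \frac{1}{42}\right) + 1425\right)^{2} = \left(\left(-9\right) \left(- \frac{1}{26}\right) \left(- \frac{1}{42}\right) + 1425\right)^{2} = \left(\frac{9}{26} \left(- \frac{1}{42}\right) + 1425\right)^{2} = \left(- \frac{3}{364} + 1425\right)^{2} = \left(\frac{518697}{364}\right)^{2} = \frac{269046577809}{132496}$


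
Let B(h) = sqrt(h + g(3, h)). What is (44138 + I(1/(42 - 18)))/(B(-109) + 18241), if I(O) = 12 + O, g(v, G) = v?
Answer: 19328181841/7985620488 - 1059601*I*sqrt(106)/7985620488 ≈ 2.4204 - 0.0013661*I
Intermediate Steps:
B(h) = sqrt(3 + h) (B(h) = sqrt(h + 3) = sqrt(3 + h))
(44138 + I(1/(42 - 18)))/(B(-109) + 18241) = (44138 + (12 + 1/(42 - 18)))/(sqrt(3 - 109) + 18241) = (44138 + (12 + 1/24))/(sqrt(-106) + 18241) = (44138 + (12 + 1/24))/(I*sqrt(106) + 18241) = (44138 + 289/24)/(18241 + I*sqrt(106)) = 1059601/(24*(18241 + I*sqrt(106)))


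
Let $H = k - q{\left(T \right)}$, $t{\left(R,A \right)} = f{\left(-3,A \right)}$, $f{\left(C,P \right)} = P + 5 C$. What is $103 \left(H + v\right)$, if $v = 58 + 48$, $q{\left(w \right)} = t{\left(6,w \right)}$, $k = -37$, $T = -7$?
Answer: $9373$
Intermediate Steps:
$t{\left(R,A \right)} = -15 + A$ ($t{\left(R,A \right)} = A + 5 \left(-3\right) = A - 15 = -15 + A$)
$q{\left(w \right)} = -15 + w$
$v = 106$
$H = -15$ ($H = -37 - \left(-15 - 7\right) = -37 - -22 = -37 + 22 = -15$)
$103 \left(H + v\right) = 103 \left(-15 + 106\right) = 103 \cdot 91 = 9373$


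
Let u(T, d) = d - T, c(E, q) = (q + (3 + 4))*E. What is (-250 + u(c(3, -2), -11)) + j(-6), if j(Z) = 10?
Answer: -266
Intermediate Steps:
c(E, q) = E*(7 + q) (c(E, q) = (q + 7)*E = (7 + q)*E = E*(7 + q))
(-250 + u(c(3, -2), -11)) + j(-6) = (-250 + (-11 - 3*(7 - 2))) + 10 = (-250 + (-11 - 3*5)) + 10 = (-250 + (-11 - 1*15)) + 10 = (-250 + (-11 - 15)) + 10 = (-250 - 26) + 10 = -276 + 10 = -266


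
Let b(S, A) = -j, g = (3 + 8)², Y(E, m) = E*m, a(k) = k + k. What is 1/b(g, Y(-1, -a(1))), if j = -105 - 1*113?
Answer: 1/218 ≈ 0.0045872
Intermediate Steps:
a(k) = 2*k
g = 121 (g = 11² = 121)
j = -218 (j = -105 - 113 = -218)
b(S, A) = 218 (b(S, A) = -1*(-218) = 218)
1/b(g, Y(-1, -a(1))) = 1/218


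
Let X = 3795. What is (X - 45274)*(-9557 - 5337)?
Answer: 617788226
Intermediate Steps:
(X - 45274)*(-9557 - 5337) = (3795 - 45274)*(-9557 - 5337) = -41479*(-14894) = 617788226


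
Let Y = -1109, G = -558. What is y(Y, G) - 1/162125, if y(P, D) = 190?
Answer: 30803749/162125 ≈ 190.00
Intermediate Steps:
y(Y, G) - 1/162125 = 190 - 1/162125 = 30803749/162125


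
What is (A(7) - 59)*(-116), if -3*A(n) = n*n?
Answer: 26216/3 ≈ 8738.7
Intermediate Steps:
A(n) = -n²/3 (A(n) = -n*n/3 = -n²/3)
(A(7) - 59)*(-116) = (-⅓*7² - 59)*(-116) = (-⅓*49 - 59)*(-116) = (-49/3 - 59)*(-116) = -226/3*(-116) = 26216/3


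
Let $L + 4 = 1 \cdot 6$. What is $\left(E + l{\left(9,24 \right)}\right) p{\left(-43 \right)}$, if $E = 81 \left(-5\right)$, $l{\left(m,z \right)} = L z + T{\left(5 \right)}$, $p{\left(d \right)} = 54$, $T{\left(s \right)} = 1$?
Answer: $-19224$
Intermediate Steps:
$L = 2$ ($L = -4 + 1 \cdot 6 = -4 + 6 = 2$)
$l{\left(m,z \right)} = 1 + 2 z$ ($l{\left(m,z \right)} = 2 z + 1 = 1 + 2 z$)
$E = -405$
$\left(E + l{\left(9,24 \right)}\right) p{\left(-43 \right)} = \left(-405 + \left(1 + 2 \cdot 24\right)\right) 54 = \left(-405 + \left(1 + 48\right)\right) 54 = \left(-405 + 49\right) 54 = \left(-356\right) 54 = -19224$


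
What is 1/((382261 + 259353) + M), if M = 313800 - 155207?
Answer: 1/800207 ≈ 1.2497e-6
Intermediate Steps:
M = 158593
1/((382261 + 259353) + M) = 1/((382261 + 259353) + 158593) = 1/(641614 + 158593) = 1/800207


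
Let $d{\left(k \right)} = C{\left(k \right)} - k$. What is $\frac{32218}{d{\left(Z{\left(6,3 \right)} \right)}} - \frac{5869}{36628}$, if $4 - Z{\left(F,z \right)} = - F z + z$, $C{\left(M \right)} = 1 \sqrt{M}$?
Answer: $- \frac{590093273}{329652} - \frac{16109 \sqrt{19}}{171} \approx -2200.7$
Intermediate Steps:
$C{\left(M \right)} = \sqrt{M}$
$Z{\left(F,z \right)} = 4 - z + F z$ ($Z{\left(F,z \right)} = 4 - \left(- F z + z\right) = 4 - \left(z - F z\right) = 4 + \left(- z + F z\right) = 4 - z + F z$)
$d{\left(k \right)} = \sqrt{k} - k$
$\frac{32218}{d{\left(Z{\left(6,3 \right)} \right)}} - \frac{5869}{36628} = \frac{32218}{\sqrt{4 - 3 + 6 \cdot 3} - \left(4 - 3 + 6 \cdot 3\right)} - \frac{5869}{36628} = \frac{32218}{\sqrt{4 - 3 + 18} - \left(4 - 3 + 18\right)} - \frac{5869}{36628} = \frac{32218}{\sqrt{19} - 19} - \frac{5869}{36628} = \frac{32218}{-19 + \sqrt{19}} - \frac{5869}{36628} = - \frac{5869}{36628} + \frac{32218}{-19 + \sqrt{19}}$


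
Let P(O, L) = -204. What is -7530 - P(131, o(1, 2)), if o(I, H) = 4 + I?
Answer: -7326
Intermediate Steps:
-7530 - P(131, o(1, 2)) = -7530 - 1*(-204) = -7530 + 204 = -7326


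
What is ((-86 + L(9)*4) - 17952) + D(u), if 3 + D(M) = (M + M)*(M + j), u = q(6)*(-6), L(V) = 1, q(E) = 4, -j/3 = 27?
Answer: -12997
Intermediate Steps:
j = -81 (j = -3*27 = -81)
u = -24 (u = 4*(-6) = -24)
D(M) = -3 + 2*M*(-81 + M) (D(M) = -3 + (M + M)*(M - 81) = -3 + (2*M)*(-81 + M) = -3 + 2*M*(-81 + M))
((-86 + L(9)*4) - 17952) + D(u) = ((-86 + 1*4) - 17952) + (-3 - 162*(-24) + 2*(-24)²) = ((-86 + 4) - 17952) + (-3 + 3888 + 2*576) = (-82 - 17952) + (-3 + 3888 + 1152) = -18034 + 5037 = -12997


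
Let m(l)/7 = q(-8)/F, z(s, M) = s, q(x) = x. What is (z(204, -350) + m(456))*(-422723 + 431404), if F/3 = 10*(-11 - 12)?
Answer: 611211848/345 ≈ 1.7716e+6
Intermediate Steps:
F = -690 (F = 3*(10*(-11 - 12)) = 3*(10*(-23)) = 3*(-230) = -690)
m(l) = 28/345 (m(l) = 7*(-8/(-690)) = 7*(-8*(-1/690)) = 7*(4/345) = 28/345)
(z(204, -350) + m(456))*(-422723 + 431404) = (204 + 28/345)*(-422723 + 431404) = (70408/345)*8681 = 611211848/345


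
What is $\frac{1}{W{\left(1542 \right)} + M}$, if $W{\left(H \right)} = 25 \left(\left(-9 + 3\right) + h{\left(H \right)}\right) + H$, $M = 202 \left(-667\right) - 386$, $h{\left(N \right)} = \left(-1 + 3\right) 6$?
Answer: $- \frac{1}{133428} \approx -7.4947 \cdot 10^{-6}$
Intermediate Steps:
$h{\left(N \right)} = 12$ ($h{\left(N \right)} = 2 \cdot 6 = 12$)
$M = -135120$ ($M = -134734 - 386 = -135120$)
$W{\left(H \right)} = 150 + H$ ($W{\left(H \right)} = 25 \left(\left(-9 + 3\right) + 12\right) + H = 25 \left(-6 + 12\right) + H = 25 \cdot 6 + H = 150 + H$)
$\frac{1}{W{\left(1542 \right)} + M} = \frac{1}{\left(150 + 1542\right) - 135120} = \frac{1}{1692 - 135120} = \frac{1}{-133428} = - \frac{1}{133428}$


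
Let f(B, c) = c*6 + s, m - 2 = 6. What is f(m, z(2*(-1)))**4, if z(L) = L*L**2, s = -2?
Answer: 6250000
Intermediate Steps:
m = 8 (m = 2 + 6 = 8)
z(L) = L**3
f(B, c) = -2 + 6*c (f(B, c) = c*6 - 2 = 6*c - 2 = -2 + 6*c)
f(m, z(2*(-1)))**4 = (-2 + 6*(2*(-1))**3)**4 = (-2 + 6*(-2)**3)**4 = (-2 + 6*(-8))**4 = (-2 - 48)**4 = (-50)**4 = 6250000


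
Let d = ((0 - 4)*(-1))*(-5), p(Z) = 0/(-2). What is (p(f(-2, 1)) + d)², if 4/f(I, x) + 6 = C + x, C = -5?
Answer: 400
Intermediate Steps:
f(I, x) = 4/(-11 + x) (f(I, x) = 4/(-6 + (-5 + x)) = 4/(-11 + x))
p(Z) = 0 (p(Z) = 0*(-½) = 0)
d = -20 (d = -4*(-1)*(-5) = 4*(-5) = -20)
(p(f(-2, 1)) + d)² = (0 - 20)² = (-20)² = 400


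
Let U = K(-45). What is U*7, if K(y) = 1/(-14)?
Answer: -½ ≈ -0.50000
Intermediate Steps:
K(y) = -1/14
U = -1/14 ≈ -0.071429
U*7 = -1/14*7 = -½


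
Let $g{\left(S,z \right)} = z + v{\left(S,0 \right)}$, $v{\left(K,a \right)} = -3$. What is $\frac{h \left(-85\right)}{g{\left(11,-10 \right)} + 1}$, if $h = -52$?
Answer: $- \frac{1105}{3} \approx -368.33$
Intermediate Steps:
$g{\left(S,z \right)} = -3 + z$ ($g{\left(S,z \right)} = z - 3 = -3 + z$)
$\frac{h \left(-85\right)}{g{\left(11,-10 \right)} + 1} = \frac{\left(-52\right) \left(-85\right)}{\left(-3 - 10\right) + 1} = \frac{4420}{-13 + 1} = \frac{4420}{-12} = 4420 \left(- \frac{1}{12}\right) = - \frac{1105}{3}$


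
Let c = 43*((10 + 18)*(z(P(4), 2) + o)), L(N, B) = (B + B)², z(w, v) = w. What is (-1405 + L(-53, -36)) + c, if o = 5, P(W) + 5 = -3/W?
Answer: 2876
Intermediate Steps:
P(W) = -5 - 3/W
L(N, B) = 4*B² (L(N, B) = (2*B)² = 4*B²)
c = -903 (c = 43*((10 + 18)*((-5 - 3/4) + 5)) = 43*(28*((-5 - 3*¼) + 5)) = 43*(28*((-5 - ¾) + 5)) = 43*(28*(-23/4 + 5)) = 43*(28*(-¾)) = 43*(-21) = -903)
(-1405 + L(-53, -36)) + c = (-1405 + 4*(-36)²) - 903 = (-1405 + 4*1296) - 903 = (-1405 + 5184) - 903 = 3779 - 903 = 2876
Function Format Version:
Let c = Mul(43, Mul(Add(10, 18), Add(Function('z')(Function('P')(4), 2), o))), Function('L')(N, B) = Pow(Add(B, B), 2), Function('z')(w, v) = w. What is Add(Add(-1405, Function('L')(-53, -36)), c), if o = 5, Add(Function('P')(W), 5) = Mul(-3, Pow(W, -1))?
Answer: 2876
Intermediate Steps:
Function('P')(W) = Add(-5, Mul(-3, Pow(W, -1)))
Function('L')(N, B) = Mul(4, Pow(B, 2)) (Function('L')(N, B) = Pow(Mul(2, B), 2) = Mul(4, Pow(B, 2)))
c = -903 (c = Mul(43, Mul(Add(10, 18), Add(Add(-5, Mul(-3, Pow(4, -1))), 5))) = Mul(43, Mul(28, Add(Add(-5, Mul(-3, Rational(1, 4))), 5))) = Mul(43, Mul(28, Add(Add(-5, Rational(-3, 4)), 5))) = Mul(43, Mul(28, Add(Rational(-23, 4), 5))) = Mul(43, Mul(28, Rational(-3, 4))) = Mul(43, -21) = -903)
Add(Add(-1405, Function('L')(-53, -36)), c) = Add(Add(-1405, Mul(4, Pow(-36, 2))), -903) = Add(Add(-1405, Mul(4, 1296)), -903) = Add(Add(-1405, 5184), -903) = Add(3779, -903) = 2876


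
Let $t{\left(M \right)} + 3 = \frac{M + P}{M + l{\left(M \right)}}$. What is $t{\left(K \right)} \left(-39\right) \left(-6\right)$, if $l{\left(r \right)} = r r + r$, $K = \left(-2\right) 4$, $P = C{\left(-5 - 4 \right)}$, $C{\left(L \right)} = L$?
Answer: $- \frac{6279}{8} \approx -784.88$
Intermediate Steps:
$P = -9$ ($P = -5 - 4 = -9$)
$K = -8$
$l{\left(r \right)} = r + r^{2}$ ($l{\left(r \right)} = r^{2} + r = r + r^{2}$)
$t{\left(M \right)} = -3 + \frac{-9 + M}{M + M \left(1 + M\right)}$ ($t{\left(M \right)} = -3 + \frac{M - 9}{M + M \left(1 + M\right)} = -3 + \frac{-9 + M}{M + M \left(1 + M\right)}$)
$t{\left(K \right)} \left(-39\right) \left(-6\right) = \frac{-9 - -40 - 3 \left(-8\right)^{2}}{\left(-8\right) \left(2 - 8\right)} \left(-39\right) \left(-6\right) = - \frac{-9 + 40 - 192}{8 \left(-6\right)} \left(-39\right) \left(-6\right) = \left(- \frac{1}{8}\right) \left(- \frac{1}{6}\right) \left(-9 + 40 - 192\right) \left(-39\right) \left(-6\right) = \left(- \frac{1}{8}\right) \left(- \frac{1}{6}\right) \left(-161\right) \left(-39\right) \left(-6\right) = \left(- \frac{161}{48}\right) \left(-39\right) \left(-6\right) = \frac{2093}{16} \left(-6\right) = - \frac{6279}{8}$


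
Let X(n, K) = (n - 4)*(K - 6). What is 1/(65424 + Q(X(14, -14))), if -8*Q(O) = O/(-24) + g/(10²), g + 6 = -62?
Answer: 300/19626913 ≈ 1.5285e-5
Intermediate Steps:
g = -68 (g = -6 - 62 = -68)
X(n, K) = (-6 + K)*(-4 + n) (X(n, K) = (-4 + n)*(-6 + K) = (-6 + K)*(-4 + n))
Q(O) = 17/200 + O/192 (Q(O) = -(O/(-24) - 68/(10²))/8 = -(O*(-1/24) - 68/100)/8 = -(-O/24 - 68*1/100)/8 = -(-O/24 - 17/25)/8 = -(-17/25 - O/24)/8 = 17/200 + O/192)
1/(65424 + Q(X(14, -14))) = 1/(65424 + (17/200 + (24 - 6*14 - 4*(-14) - 14*14)/192)) = 1/(65424 + (17/200 + (24 - 84 + 56 - 196)/192)) = 1/(65424 + (17/200 + (1/192)*(-200))) = 1/(65424 + (17/200 - 25/24)) = 1/(65424 - 287/300) = 1/(19626913/300) = 300/19626913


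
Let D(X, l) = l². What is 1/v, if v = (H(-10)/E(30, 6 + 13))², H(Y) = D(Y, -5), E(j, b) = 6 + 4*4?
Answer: 484/625 ≈ 0.77440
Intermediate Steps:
E(j, b) = 22 (E(j, b) = 6 + 16 = 22)
H(Y) = 25 (H(Y) = (-5)² = 25)
v = 625/484 (v = (25/22)² = 625/484 ≈ 1.2913)
1/v = 1/(625/484) = 484/625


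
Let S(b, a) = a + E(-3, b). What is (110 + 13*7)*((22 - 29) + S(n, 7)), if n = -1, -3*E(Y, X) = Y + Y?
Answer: 402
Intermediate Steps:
E(Y, X) = -2*Y/3 (E(Y, X) = -(Y + Y)/3 = -2*Y/3)
S(b, a) = 2 + a (S(b, a) = a - ⅔*(-3) = a + 2 = 2 + a)
(110 + 13*7)*((22 - 29) + S(n, 7)) = (110 + 13*7)*((22 - 29) + (2 + 7)) = (110 + 91)*(-7 + 9) = 201*2 = 402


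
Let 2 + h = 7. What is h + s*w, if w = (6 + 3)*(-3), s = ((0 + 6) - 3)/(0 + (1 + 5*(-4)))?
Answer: 176/19 ≈ 9.2632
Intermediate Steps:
h = 5 (h = -2 + 7 = 5)
s = -3/19 (s = (6 - 3)/(0 + (1 - 20)) = 3/(0 - 19) = 3/(-19) = 3*(-1/19) = -3/19 ≈ -0.15789)
w = -27 (w = 9*(-3) = -27)
h + s*w = 5 - 3/19*(-27) = 5 + 81/19 = 176/19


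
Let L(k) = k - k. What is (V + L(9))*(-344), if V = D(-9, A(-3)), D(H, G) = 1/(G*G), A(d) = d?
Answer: -344/9 ≈ -38.222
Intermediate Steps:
D(H, G) = G**(-2) (D(H, G) = 1/(G**2) = G**(-2))
V = 1/9 (V = (-3)**(-2) = 1/9 ≈ 0.11111)
L(k) = 0
(V + L(9))*(-344) = (1/9 + 0)*(-344) = (1/9)*(-344) = -344/9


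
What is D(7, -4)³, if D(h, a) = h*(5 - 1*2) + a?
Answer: 4913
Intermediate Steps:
D(h, a) = a + 3*h (D(h, a) = h*(5 - 2) + a = h*3 + a = 3*h + a = a + 3*h)
D(7, -4)³ = (-4 + 3*7)³ = (-4 + 21)³ = 17³ = 4913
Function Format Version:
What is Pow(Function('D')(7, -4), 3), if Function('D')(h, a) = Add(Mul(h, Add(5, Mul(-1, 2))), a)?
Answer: 4913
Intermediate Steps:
Function('D')(h, a) = Add(a, Mul(3, h)) (Function('D')(h, a) = Add(Mul(h, Add(5, -2)), a) = Add(Mul(h, 3), a) = Add(Mul(3, h), a) = Add(a, Mul(3, h)))
Pow(Function('D')(7, -4), 3) = Pow(Add(-4, Mul(3, 7)), 3) = Pow(Add(-4, 21), 3) = Pow(17, 3) = 4913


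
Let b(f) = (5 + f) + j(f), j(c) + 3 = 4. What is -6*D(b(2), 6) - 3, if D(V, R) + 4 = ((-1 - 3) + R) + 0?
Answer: 9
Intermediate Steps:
j(c) = 1 (j(c) = -3 + 4 = 1)
b(f) = 6 + f (b(f) = (5 + f) + 1 = 6 + f)
D(V, R) = -8 + R (D(V, R) = -4 + (((-1 - 3) + R) + 0) = -4 + ((-4 + R) + 0) = -4 + (-4 + R) = -8 + R)
-6*D(b(2), 6) - 3 = -6*(-8 + 6) - 3 = -6*(-2) - 3 = 12 - 3 = 9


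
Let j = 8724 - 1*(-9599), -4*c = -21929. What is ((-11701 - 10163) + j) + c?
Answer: 7765/4 ≈ 1941.3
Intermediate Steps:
c = 21929/4 (c = -1/4*(-21929) = 21929/4 ≈ 5482.3)
j = 18323 (j = 8724 + 9599 = 18323)
((-11701 - 10163) + j) + c = ((-11701 - 10163) + 18323) + 21929/4 = (-21864 + 18323) + 21929/4 = -3541 + 21929/4 = 7765/4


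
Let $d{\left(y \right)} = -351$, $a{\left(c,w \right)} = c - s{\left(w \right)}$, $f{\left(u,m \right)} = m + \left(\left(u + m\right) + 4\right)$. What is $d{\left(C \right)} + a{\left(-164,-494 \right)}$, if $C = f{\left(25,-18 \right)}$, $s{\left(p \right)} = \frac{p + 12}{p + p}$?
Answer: $- \frac{254651}{494} \approx -515.49$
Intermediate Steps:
$f{\left(u,m \right)} = 4 + u + 2 m$ ($f{\left(u,m \right)} = m + \left(\left(m + u\right) + 4\right) = m + \left(4 + m + u\right) = 4 + u + 2 m$)
$s{\left(p \right)} = \frac{12 + p}{2 p}$
$a{\left(c,w \right)} = c - \frac{12 + w}{2 w}$
$C = -7$ ($C = 4 + 25 + 2 \left(-18\right) = 4 + 25 - 36 = -7$)
$d{\left(C \right)} + a{\left(-164,-494 \right)} = -351 - \left(\frac{329}{2} - \frac{3}{247}\right) = -351 - \frac{81257}{494} = - \frac{254651}{494}$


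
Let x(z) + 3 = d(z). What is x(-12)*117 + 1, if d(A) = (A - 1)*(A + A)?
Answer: 36154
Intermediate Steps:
d(A) = 2*A*(-1 + A) (d(A) = (-1 + A)*(2*A) = 2*A*(-1 + A))
x(z) = -3 + 2*z*(-1 + z)
x(-12)*117 + 1 = (-3 + 2*(-12)*(-1 - 12))*117 + 1 = (-3 + 2*(-12)*(-13))*117 + 1 = (-3 + 312)*117 + 1 = 309*117 + 1 = 36153 + 1 = 36154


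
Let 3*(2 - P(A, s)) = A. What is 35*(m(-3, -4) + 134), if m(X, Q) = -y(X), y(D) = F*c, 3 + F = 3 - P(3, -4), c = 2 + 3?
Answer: 4865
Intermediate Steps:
c = 5
P(A, s) = 2 - A/3
F = -1 (F = -3 + (3 - (2 - ⅓*3)) = -3 + (3 - (2 - 1)) = -3 + (3 - 1*1) = -3 + (3 - 1) = -3 + 2 = -1)
y(D) = -5 (y(D) = -1*5 = -5)
m(X, Q) = 5 (m(X, Q) = -1*(-5) = 5)
35*(m(-3, -4) + 134) = 35*(5 + 134) = 35*139 = 4865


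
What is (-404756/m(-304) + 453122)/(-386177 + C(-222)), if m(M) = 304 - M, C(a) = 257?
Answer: -13754671/11731968 ≈ -1.1724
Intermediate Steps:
(-404756/m(-304) + 453122)/(-386177 + C(-222)) = (-404756/(304 - 1*(-304)) + 453122)/(-386177 + 257) = (-404756/(304 + 304) + 453122)/(-385920) = (-404756/608 + 453122)*(-1/385920) = (-404756*1/608 + 453122)*(-1/385920) = (-101189/152 + 453122)*(-1/385920) = (68773355/152)*(-1/385920) = -13754671/11731968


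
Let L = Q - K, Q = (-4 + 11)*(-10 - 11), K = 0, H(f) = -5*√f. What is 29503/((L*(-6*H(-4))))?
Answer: 29503*I/8820 ≈ 3.345*I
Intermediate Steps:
Q = -147 (Q = 7*(-21) = -147)
L = -147 (L = -147 - 1*0 = -147 + 0 = -147)
29503/((L*(-6*H(-4)))) = 29503/((-(-882)*(-10*I))) = 29503/((-8820*I)) = 29503*(I/8820) = 29503*I/8820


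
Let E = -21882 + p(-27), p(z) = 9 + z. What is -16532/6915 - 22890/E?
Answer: -1358443/1009590 ≈ -1.3455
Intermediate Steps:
E = -21900 (E = -21882 + (9 - 27) = -21882 - 18 = -21900)
-16532/6915 - 22890/E = -16532/6915 - 22890/(-21900) = -16532*1/6915 - 22890*(-1/21900) = -16532/6915 + 763/730 = -1358443/1009590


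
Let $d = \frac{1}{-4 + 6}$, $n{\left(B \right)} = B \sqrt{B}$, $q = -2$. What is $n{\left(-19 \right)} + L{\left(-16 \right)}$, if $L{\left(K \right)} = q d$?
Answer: $-1 - 19 i \sqrt{19} \approx -1.0 - 82.819 i$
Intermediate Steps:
$n{\left(B \right)} = B^{\frac{3}{2}}$
$d = \frac{1}{2} \approx 0.5$
$L{\left(K \right)} = -1$ ($L{\left(K \right)} = \left(-2\right) \frac{1}{2} = -1$)
$n{\left(-19 \right)} + L{\left(-16 \right)} = \left(-19\right)^{\frac{3}{2}} - 1 = - 19 i \sqrt{19} - 1 = -1 - 19 i \sqrt{19}$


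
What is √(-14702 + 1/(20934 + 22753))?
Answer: I*√4496003911/553 ≈ 121.25*I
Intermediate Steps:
√(-14702 + 1/(20934 + 22753)) = √(-14702 + 1/43687) = √(-642286273/43687) = I*√4496003911/553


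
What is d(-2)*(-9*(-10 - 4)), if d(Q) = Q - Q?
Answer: 0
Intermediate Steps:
d(Q) = 0
d(-2)*(-9*(-10 - 4)) = 0*(-9*(-10 - 4)) = 0*(-9*(-14)) = 0*126 = 0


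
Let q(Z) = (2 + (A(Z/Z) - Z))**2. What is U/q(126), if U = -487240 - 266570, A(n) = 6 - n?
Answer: -753810/14161 ≈ -53.231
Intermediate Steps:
U = -753810
q(Z) = (7 - Z)**2 (q(Z) = (2 + ((6 - Z/Z) - Z))**2 = (2 + ((6 - 1*1) - Z))**2 = (2 + ((6 - 1) - Z))**2 = (2 + (5 - Z))**2 = (7 - Z)**2)
U/q(126) = -753810/(-7 + 126)**2 = -753810/(119**2) = -753810/14161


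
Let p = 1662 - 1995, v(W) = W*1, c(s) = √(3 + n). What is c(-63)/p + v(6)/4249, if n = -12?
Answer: 6/4249 - I/111 ≈ 0.0014121 - 0.009009*I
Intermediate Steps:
c(s) = 3*I (c(s) = √(3 - 12) = √(-9) = 3*I)
v(W) = W
p = -333
c(-63)/p + v(6)/4249 = (3*I)/(-333) + 6/4249 = (3*I)*(-1/333) + 6*(1/4249) = -I/111 + 6/4249 = 6/4249 - I/111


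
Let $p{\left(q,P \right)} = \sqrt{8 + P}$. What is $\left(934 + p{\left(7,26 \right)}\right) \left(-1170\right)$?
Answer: $-1092780 - 1170 \sqrt{34} \approx -1.0996 \cdot 10^{6}$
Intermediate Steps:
$\left(934 + p{\left(7,26 \right)}\right) \left(-1170\right) = \left(934 + \sqrt{8 + 26}\right) \left(-1170\right) = \left(934 + \sqrt{34}\right) \left(-1170\right) = -1092780 - 1170 \sqrt{34}$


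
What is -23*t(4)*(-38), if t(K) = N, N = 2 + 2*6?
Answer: 12236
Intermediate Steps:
N = 14 (N = 2 + 12 = 14)
t(K) = 14
-23*t(4)*(-38) = -23*14*(-38) = -322*(-38) = 12236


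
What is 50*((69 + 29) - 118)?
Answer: -1000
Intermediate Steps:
50*((69 + 29) - 118) = 50*(98 - 118) = 50*(-20) = -1000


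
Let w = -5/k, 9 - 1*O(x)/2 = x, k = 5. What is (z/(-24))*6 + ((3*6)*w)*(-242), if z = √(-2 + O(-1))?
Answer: 4356 - 3*√2/4 ≈ 4354.9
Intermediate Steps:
O(x) = 18 - 2*x
z = 3*√2 (z = √(-2 + (18 - 2*(-1))) = √(-2 + (18 + 2)) = √(-2 + 20) = √18 = 3*√2 ≈ 4.2426)
w = -1 (w = -5/5 = -5*⅕ = -1)
(z/(-24))*6 + ((3*6)*w)*(-242) = ((3*√2)/(-24))*6 + ((3*6)*(-1))*(-242) = ((3*√2)*(-1/24))*6 + (18*(-1))*(-242) = -√2/8*6 - 18*(-242) = -3*√2/4 + 4356 = 4356 - 3*√2/4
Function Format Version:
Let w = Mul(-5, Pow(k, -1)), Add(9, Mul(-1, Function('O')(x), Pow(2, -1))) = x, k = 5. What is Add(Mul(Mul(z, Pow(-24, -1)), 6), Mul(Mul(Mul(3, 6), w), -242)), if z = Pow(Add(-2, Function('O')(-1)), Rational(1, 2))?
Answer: Add(4356, Mul(Rational(-3, 4), Pow(2, Rational(1, 2)))) ≈ 4354.9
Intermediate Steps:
Function('O')(x) = Add(18, Mul(-2, x))
z = Mul(3, Pow(2, Rational(1, 2))) (z = Pow(Add(-2, Add(18, Mul(-2, -1))), Rational(1, 2)) = Pow(Add(-2, Add(18, 2)), Rational(1, 2)) = Pow(Add(-2, 20), Rational(1, 2)) = Pow(18, Rational(1, 2)) = Mul(3, Pow(2, Rational(1, 2))) ≈ 4.2426)
w = -1 (w = Mul(-5, Pow(5, -1)) = Mul(-5, Rational(1, 5)) = -1)
Add(Mul(Mul(z, Pow(-24, -1)), 6), Mul(Mul(Mul(3, 6), w), -242)) = Add(Mul(Mul(Mul(3, Pow(2, Rational(1, 2))), Pow(-24, -1)), 6), Mul(Mul(Mul(3, 6), -1), -242)) = Add(Mul(Mul(Mul(3, Pow(2, Rational(1, 2))), Rational(-1, 24)), 6), Mul(Mul(18, -1), -242)) = Add(Mul(Mul(Rational(-1, 8), Pow(2, Rational(1, 2))), 6), Mul(-18, -242)) = Add(Mul(Rational(-3, 4), Pow(2, Rational(1, 2))), 4356) = Add(4356, Mul(Rational(-3, 4), Pow(2, Rational(1, 2))))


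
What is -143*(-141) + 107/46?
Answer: 927605/46 ≈ 20165.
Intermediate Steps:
-143*(-141) + 107/46 = 20163 + 107*(1/46) = 20163 + 107/46 = 927605/46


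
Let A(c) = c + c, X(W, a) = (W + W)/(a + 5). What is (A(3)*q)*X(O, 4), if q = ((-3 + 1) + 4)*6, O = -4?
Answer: -64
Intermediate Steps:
X(W, a) = 2*W/(5 + a) (X(W, a) = (2*W)/(5 + a) = 2*W/(5 + a))
A(c) = 2*c
q = 12 (q = (-2 + 4)*6 = 2*6 = 12)
(A(3)*q)*X(O, 4) = ((2*3)*12)*(2*(-4)/(5 + 4)) = (6*12)*(2*(-4)/9) = 72*(2*(-4)*(1/9)) = 72*(-8/9) = -64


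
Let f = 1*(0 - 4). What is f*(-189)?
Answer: 756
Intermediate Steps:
f = -4 (f = 1*(-4) = -4)
f*(-189) = -4*(-189) = 756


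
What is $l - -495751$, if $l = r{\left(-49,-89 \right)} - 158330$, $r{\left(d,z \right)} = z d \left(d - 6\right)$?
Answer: $97566$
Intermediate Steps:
$r{\left(d,z \right)} = d z \left(-6 + d\right)$ ($r{\left(d,z \right)} = d z \left(d - 6\right) = d z \left(-6 + d\right)$)
$l = -398185$ ($l = \left(-49\right) \left(-89\right) \left(-6 - 49\right) - 158330 = \left(-49\right) \left(-89\right) \left(-55\right) - 158330 = -239855 - 158330 = -398185$)
$l - -495751 = -398185 - -495751 = -398185 + 495751 = 97566$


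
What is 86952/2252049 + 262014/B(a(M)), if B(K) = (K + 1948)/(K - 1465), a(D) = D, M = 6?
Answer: -143484929515111/733417291 ≈ -1.9564e+5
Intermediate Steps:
B(K) = (1948 + K)/(-1465 + K)
86952/2252049 + 262014/B(a(M)) = 86952/2252049 + 262014/(((1948 + 6)/(-1465 + 6))) = 86952*(1/2252049) + 262014/((1954/(-1459))) = 28984/750683 + 262014/((-1/1459*1954)) = 28984/750683 + 262014/(-1954/1459) = 28984/750683 + 262014*(-1459/1954) = 28984/750683 - 191139213/977 = -143484929515111/733417291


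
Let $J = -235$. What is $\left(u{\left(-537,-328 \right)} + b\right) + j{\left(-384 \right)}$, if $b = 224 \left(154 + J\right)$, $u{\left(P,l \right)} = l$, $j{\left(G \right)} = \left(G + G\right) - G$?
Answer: $-18856$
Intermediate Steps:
$j{\left(G \right)} = G$ ($j{\left(G \right)} = 2 G - G = G$)
$b = -18144$ ($b = 224 \left(154 - 235\right) = 224 \left(-81\right) = -18144$)
$\left(u{\left(-537,-328 \right)} + b\right) + j{\left(-384 \right)} = \left(-328 - 18144\right) - 384 = -18472 - 384 = -18856$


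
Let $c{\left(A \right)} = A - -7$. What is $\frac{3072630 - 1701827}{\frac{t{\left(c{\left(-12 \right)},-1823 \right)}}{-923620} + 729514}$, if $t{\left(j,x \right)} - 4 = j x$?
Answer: $\frac{1266101066860}{673793711561} \approx 1.8791$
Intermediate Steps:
$c{\left(A \right)} = 7 + A$ ($c{\left(A \right)} = A + 7 = 7 + A$)
$t{\left(j,x \right)} = 4 + j x$
$\frac{3072630 - 1701827}{\frac{t{\left(c{\left(-12 \right)},-1823 \right)}}{-923620} + 729514} = \frac{3072630 - 1701827}{\frac{4 + \left(7 - 12\right) \left(-1823\right)}{-923620} + 729514} = \frac{1370803}{\left(4 - -9115\right) \left(- \frac{1}{923620}\right) + 729514} = \frac{1370803}{\left(4 + 9115\right) \left(- \frac{1}{923620}\right) + 729514} = \frac{1370803}{9119 \left(- \frac{1}{923620}\right) + 729514} = \frac{1370803}{- \frac{9119}{923620} + 729514} = \frac{1370803}{\frac{673793711561}{923620}} = 1370803 \cdot \frac{923620}{673793711561} = \frac{1266101066860}{673793711561}$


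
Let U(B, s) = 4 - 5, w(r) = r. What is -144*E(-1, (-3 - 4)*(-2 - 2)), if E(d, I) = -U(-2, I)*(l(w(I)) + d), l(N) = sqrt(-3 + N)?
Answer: -576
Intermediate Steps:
U(B, s) = -1
E(d, I) = d + sqrt(-3 + I) (E(d, I) = -(-1)*(sqrt(-3 + I) + d) = -(-1)*(d + sqrt(-3 + I)) = -(-d - sqrt(-3 + I)) = d + sqrt(-3 + I))
-144*E(-1, (-3 - 4)*(-2 - 2)) = -144*(-1 + sqrt(-3 + (-3 - 4)*(-2 - 2))) = -144*(-1 + sqrt(-3 - 7*(-4))) = -144*(-1 + sqrt(-3 + 28)) = -144*(-1 + sqrt(25)) = -144*(-1 + 5) = -144*4 = -576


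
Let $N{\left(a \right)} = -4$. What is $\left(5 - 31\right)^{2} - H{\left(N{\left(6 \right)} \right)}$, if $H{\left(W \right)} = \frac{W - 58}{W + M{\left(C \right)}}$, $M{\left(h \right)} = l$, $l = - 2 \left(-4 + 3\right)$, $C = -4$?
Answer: $645$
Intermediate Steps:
$l = 2$ ($l = \left(-2\right) \left(-1\right) = 2$)
$M{\left(h \right)} = 2$
$H{\left(W \right)} = \frac{-58 + W}{2 + W}$ ($H{\left(W \right)} = \frac{W - 58}{W + 2} = \frac{-58 + W}{2 + W}$)
$\left(5 - 31\right)^{2} - H{\left(N{\left(6 \right)} \right)} = \left(5 - 31\right)^{2} - \frac{-58 - 4}{2 - 4} = \left(-26\right)^{2} - \frac{1}{-2} \left(-62\right) = 676 - \left(- \frac{1}{2}\right) \left(-62\right) = 676 - 31 = 645$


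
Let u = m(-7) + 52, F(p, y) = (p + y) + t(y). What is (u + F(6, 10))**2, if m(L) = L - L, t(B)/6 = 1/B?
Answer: 117649/25 ≈ 4706.0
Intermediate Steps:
t(B) = 6/B
m(L) = 0
F(p, y) = p + y + 6/y (F(p, y) = (p + y) + 6/y = p + y + 6/y)
u = 52 (u = 0 + 52 = 52)
(u + F(6, 10))**2 = (52 + (6 + 10 + 6/10))**2 = (52 + (6 + 10 + 6*(1/10)))**2 = (52 + (6 + 10 + 3/5))**2 = (52 + 83/5)**2 = (343/5)**2 = 117649/25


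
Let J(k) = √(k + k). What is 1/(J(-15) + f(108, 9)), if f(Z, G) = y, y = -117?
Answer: -39/4573 - I*√30/13719 ≈ -0.0085283 - 0.00039924*I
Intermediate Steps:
J(k) = √2*√k (J(k) = √(2*k) = √2*√k)
f(Z, G) = -117
1/(J(-15) + f(108, 9)) = 1/(√2*√(-15) - 117) = 1/(√2*(I*√15) - 117) = 1/(I*√30 - 117) = 1/(-117 + I*√30)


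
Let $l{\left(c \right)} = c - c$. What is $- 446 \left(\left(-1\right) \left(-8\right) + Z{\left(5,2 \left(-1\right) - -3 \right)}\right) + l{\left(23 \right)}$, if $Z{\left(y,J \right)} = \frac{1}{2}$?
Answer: $-3791$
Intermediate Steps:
$l{\left(c \right)} = 0$
$Z{\left(y,J \right)} = \frac{1}{2}$
$- 446 \left(\left(-1\right) \left(-8\right) + Z{\left(5,2 \left(-1\right) - -3 \right)}\right) + l{\left(23 \right)} = - 446 \left(\left(-1\right) \left(-8\right) + \frac{1}{2}\right) + 0 = - 446 \left(8 + \frac{1}{2}\right) + 0 = \left(-446\right) \frac{17}{2} + 0 = -3791 + 0 = -3791$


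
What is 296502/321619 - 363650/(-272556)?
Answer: 98885074231/43829594082 ≈ 2.2561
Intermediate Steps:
296502/321619 - 363650/(-272556) = 296502*(1/321619) - 363650*(-1/272556) = 296502/321619 + 181825/136278 = 98885074231/43829594082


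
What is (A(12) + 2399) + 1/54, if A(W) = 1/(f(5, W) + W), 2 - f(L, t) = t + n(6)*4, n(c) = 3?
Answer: 323854/135 ≈ 2398.9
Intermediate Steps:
f(L, t) = -10 - t (f(L, t) = 2 - (t + 3*4) = 2 - (t + 12) = 2 - (12 + t) = 2 + (-12 - t) = -10 - t)
A(W) = -1/10 (A(W) = 1/((-10 - W) + W) = 1/(-10) = -1/10)
(A(12) + 2399) + 1/54 = (-1/10 + 2399) + 1/54 = 23989/10 + 1/54 = 323854/135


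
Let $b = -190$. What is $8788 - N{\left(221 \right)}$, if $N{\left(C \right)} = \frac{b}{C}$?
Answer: $\frac{1942338}{221} \approx 8788.9$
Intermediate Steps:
$N{\left(C \right)} = - \frac{190}{C}$
$8788 - N{\left(221 \right)} = 8788 - - \frac{190}{221} = 8788 + \frac{190}{221} = \frac{1942338}{221}$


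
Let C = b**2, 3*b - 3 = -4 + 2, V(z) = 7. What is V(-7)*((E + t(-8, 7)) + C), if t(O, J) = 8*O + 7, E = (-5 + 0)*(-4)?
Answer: -2324/9 ≈ -258.22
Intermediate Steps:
E = 20 (E = -5*(-4) = 20)
b = 1/3 (b = 1 + (-4 + 2)/3 = 1 + (1/3)*(-2) = 1 - 2/3 = 1/3 ≈ 0.33333)
t(O, J) = 7 + 8*O
C = 1/9 (C = (1/3)**2 = 1/9 ≈ 0.11111)
V(-7)*((E + t(-8, 7)) + C) = 7*((20 + (7 + 8*(-8))) + 1/9) = 7*((20 + (7 - 64)) + 1/9) = 7*((20 - 57) + 1/9) = 7*(-37 + 1/9) = 7*(-332/9) = -2324/9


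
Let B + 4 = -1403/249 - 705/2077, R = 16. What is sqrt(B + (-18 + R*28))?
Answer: sqrt(112343485193106)/517173 ≈ 20.495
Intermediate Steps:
B = -5158268/517173 (B = -4 + (-1403/249 - 705/2077) = -4 - 3089576/517173 = -5158268/517173 ≈ -9.9740)
sqrt(B + (-18 + R*28)) = sqrt(-5158268/517173 + (-18 + 16*28)) = sqrt(-5158268/517173 + (-18 + 448)) = sqrt(-5158268/517173 + 430) = sqrt(217226122/517173) = sqrt(112343485193106)/517173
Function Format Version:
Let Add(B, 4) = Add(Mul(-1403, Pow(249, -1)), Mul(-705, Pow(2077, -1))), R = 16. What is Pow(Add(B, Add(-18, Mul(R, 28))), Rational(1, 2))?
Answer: Mul(Rational(1, 517173), Pow(112343485193106, Rational(1, 2))) ≈ 20.495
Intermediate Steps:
B = Rational(-5158268, 517173) (B = Add(-4, Add(Mul(-1403, Pow(249, -1)), Mul(-705, Pow(2077, -1)))) = Add(-4, Add(Mul(-1403, Rational(1, 249)), Mul(-705, Rational(1, 2077)))) = Add(-4, Add(Rational(-1403, 249), Rational(-705, 2077))) = Add(-4, Rational(-3089576, 517173)) = Rational(-5158268, 517173) ≈ -9.9740)
Pow(Add(B, Add(-18, Mul(R, 28))), Rational(1, 2)) = Pow(Add(Rational(-5158268, 517173), Add(-18, Mul(16, 28))), Rational(1, 2)) = Pow(Add(Rational(-5158268, 517173), Add(-18, 448)), Rational(1, 2)) = Pow(Add(Rational(-5158268, 517173), 430), Rational(1, 2)) = Pow(Rational(217226122, 517173), Rational(1, 2)) = Mul(Rational(1, 517173), Pow(112343485193106, Rational(1, 2)))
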